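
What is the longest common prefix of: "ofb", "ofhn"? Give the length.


Words: ofb, ofhn
  Position 0: all 'o' => match
  Position 1: all 'f' => match
  Position 2: ('b', 'h') => mismatch, stop
LCP = "of" (length 2)

2


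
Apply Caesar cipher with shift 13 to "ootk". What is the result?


Caesar cipher: shift "ootk" by 13
  'o' (pos 14) + 13 = pos 1 = 'b'
  'o' (pos 14) + 13 = pos 1 = 'b'
  't' (pos 19) + 13 = pos 6 = 'g'
  'k' (pos 10) + 13 = pos 23 = 'x'
Result: bbgx

bbgx


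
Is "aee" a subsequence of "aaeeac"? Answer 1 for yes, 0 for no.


Check if "aee" is a subsequence of "aaeeac"
Greedy scan:
  Position 0 ('a'): matches sub[0] = 'a'
  Position 1 ('a'): no match needed
  Position 2 ('e'): matches sub[1] = 'e'
  Position 3 ('e'): matches sub[2] = 'e'
  Position 4 ('a'): no match needed
  Position 5 ('c'): no match needed
All 3 characters matched => is a subsequence

1


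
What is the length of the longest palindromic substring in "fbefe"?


Input: "fbefe"
Checking substrings for palindromes:
  [2:5] "efe" (len 3) => palindrome
Longest palindromic substring: "efe" with length 3

3


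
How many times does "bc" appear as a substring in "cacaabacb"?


Searching for "bc" in "cacaabacb"
Scanning each position:
  Position 0: "ca" => no
  Position 1: "ac" => no
  Position 2: "ca" => no
  Position 3: "aa" => no
  Position 4: "ab" => no
  Position 5: "ba" => no
  Position 6: "ac" => no
  Position 7: "cb" => no
Total occurrences: 0

0


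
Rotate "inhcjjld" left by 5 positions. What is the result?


Input: "inhcjjld", rotate left by 5
First 5 characters: "inhcj"
Remaining characters: "jld"
Concatenate remaining + first: "jld" + "inhcj" = "jldinhcj"

jldinhcj


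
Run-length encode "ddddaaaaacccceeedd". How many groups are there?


Input: ddddaaaaacccceeedd
Scanning for consecutive runs:
  Group 1: 'd' x 4 (positions 0-3)
  Group 2: 'a' x 5 (positions 4-8)
  Group 3: 'c' x 4 (positions 9-12)
  Group 4: 'e' x 3 (positions 13-15)
  Group 5: 'd' x 2 (positions 16-17)
Total groups: 5

5


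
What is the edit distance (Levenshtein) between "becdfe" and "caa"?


Computing edit distance: "becdfe" -> "caa"
DP table:
           c    a    a
      0    1    2    3
  b   1    1    2    3
  e   2    2    2    3
  c   3    2    3    3
  d   4    3    3    4
  f   5    4    4    4
  e   6    5    5    5
Edit distance = dp[6][3] = 5

5


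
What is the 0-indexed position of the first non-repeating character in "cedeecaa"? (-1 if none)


Input: cedeecaa
Character frequencies:
  'a': 2
  'c': 2
  'd': 1
  'e': 3
Scanning left to right for freq == 1:
  Position 0 ('c'): freq=2, skip
  Position 1 ('e'): freq=3, skip
  Position 2 ('d'): unique! => answer = 2

2


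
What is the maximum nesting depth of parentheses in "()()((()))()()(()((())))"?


Input: "()()((()))()()(()((())))"
Tracking depth:
  Position 0 '(': depth becomes 1
  Position 1 ')': depth becomes 0
  Position 2 '(': depth becomes 1
  Position 3 ')': depth becomes 0
  Position 4 '(': depth becomes 1
  Position 5 '(': depth becomes 2
  Position 6 '(': depth becomes 3
  Position 7 ')': depth becomes 2
  Position 8 ')': depth becomes 1
  Position 9 ')': depth becomes 0
  Position 10 '(': depth becomes 1
  Position 11 ')': depth becomes 0
  Position 12 '(': depth becomes 1
  Position 13 ')': depth becomes 0
  Position 14 '(': depth becomes 1
  Position 15 '(': depth becomes 2
  Position 16 ')': depth becomes 1
  Position 17 '(': depth becomes 2
  Position 18 '(': depth becomes 3
  Position 19 '(': depth becomes 4
  Position 20 ')': depth becomes 3
  Position 21 ')': depth becomes 2
  Position 22 ')': depth becomes 1
  Position 23 ')': depth becomes 0
Maximum depth reached: 4

4


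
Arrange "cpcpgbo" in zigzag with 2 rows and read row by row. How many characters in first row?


Zigzag "cpcpgbo" into 2 rows:
Placing characters:
  'c' => row 0
  'p' => row 1
  'c' => row 0
  'p' => row 1
  'g' => row 0
  'b' => row 1
  'o' => row 0
Rows:
  Row 0: "ccgo"
  Row 1: "ppb"
First row length: 4

4


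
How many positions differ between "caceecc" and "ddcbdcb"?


Comparing "caceecc" and "ddcbdcb" position by position:
  Position 0: 'c' vs 'd' => DIFFER
  Position 1: 'a' vs 'd' => DIFFER
  Position 2: 'c' vs 'c' => same
  Position 3: 'e' vs 'b' => DIFFER
  Position 4: 'e' vs 'd' => DIFFER
  Position 5: 'c' vs 'c' => same
  Position 6: 'c' vs 'b' => DIFFER
Positions that differ: 5

5


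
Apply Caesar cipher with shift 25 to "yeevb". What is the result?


Caesar cipher: shift "yeevb" by 25
  'y' (pos 24) + 25 = pos 23 = 'x'
  'e' (pos 4) + 25 = pos 3 = 'd'
  'e' (pos 4) + 25 = pos 3 = 'd'
  'v' (pos 21) + 25 = pos 20 = 'u'
  'b' (pos 1) + 25 = pos 0 = 'a'
Result: xddua

xddua


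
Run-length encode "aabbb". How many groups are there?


Input: aabbb
Scanning for consecutive runs:
  Group 1: 'a' x 2 (positions 0-1)
  Group 2: 'b' x 3 (positions 2-4)
Total groups: 2

2


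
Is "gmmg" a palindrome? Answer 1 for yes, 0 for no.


Input: gmmg
Reversed: gmmg
  Compare pos 0 ('g') with pos 3 ('g'): match
  Compare pos 1 ('m') with pos 2 ('m'): match
Result: palindrome

1


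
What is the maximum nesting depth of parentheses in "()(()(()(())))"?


Input: "()(()(()(())))"
Tracking depth:
  Position 0 '(': depth becomes 1
  Position 1 ')': depth becomes 0
  Position 2 '(': depth becomes 1
  Position 3 '(': depth becomes 2
  Position 4 ')': depth becomes 1
  Position 5 '(': depth becomes 2
  Position 6 '(': depth becomes 3
  Position 7 ')': depth becomes 2
  Position 8 '(': depth becomes 3
  Position 9 '(': depth becomes 4
  Position 10 ')': depth becomes 3
  Position 11 ')': depth becomes 2
  Position 12 ')': depth becomes 1
  Position 13 ')': depth becomes 0
Maximum depth reached: 4

4


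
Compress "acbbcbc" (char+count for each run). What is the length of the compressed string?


Input: acbbcbc
Runs:
  'a' x 1 => "a1"
  'c' x 1 => "c1"
  'b' x 2 => "b2"
  'c' x 1 => "c1"
  'b' x 1 => "b1"
  'c' x 1 => "c1"
Compressed: "a1c1b2c1b1c1"
Compressed length: 12

12


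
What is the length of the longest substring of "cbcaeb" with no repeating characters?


Input: "cbcaeb"
Sliding window (track last position of each char):
  Position 0 ('c'): window [0,0] length 1 -- new best
  Position 1 ('b'): window [0,1] length 2 -- new best
  Position 2 ('c'): repeat (last at 0), move window start to 1
  Position 2 ('c'): window [1,2] length 2
  Position 3 ('a'): window [1,3] length 3 -- new best
  Position 4 ('e'): window [1,4] length 4 -- new best
  Position 5 ('b'): repeat (last at 1), move window start to 2
  Position 5 ('b'): window [2,5] length 4
Longest substring with no repeats: "bcae" with length 4

4


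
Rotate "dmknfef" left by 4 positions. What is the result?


Input: "dmknfef", rotate left by 4
First 4 characters: "dmkn"
Remaining characters: "fef"
Concatenate remaining + first: "fef" + "dmkn" = "fefdmkn"

fefdmkn


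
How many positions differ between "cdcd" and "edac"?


Comparing "cdcd" and "edac" position by position:
  Position 0: 'c' vs 'e' => DIFFER
  Position 1: 'd' vs 'd' => same
  Position 2: 'c' vs 'a' => DIFFER
  Position 3: 'd' vs 'c' => DIFFER
Positions that differ: 3

3


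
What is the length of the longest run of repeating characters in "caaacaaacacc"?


Input: "caaacaaacacc"
Scanning for longest run:
  Position 1 ('a'): new char, reset run to 1
  Position 2 ('a'): continues run of 'a', length=2
  Position 3 ('a'): continues run of 'a', length=3
  Position 4 ('c'): new char, reset run to 1
  Position 5 ('a'): new char, reset run to 1
  Position 6 ('a'): continues run of 'a', length=2
  Position 7 ('a'): continues run of 'a', length=3
  Position 8 ('c'): new char, reset run to 1
  Position 9 ('a'): new char, reset run to 1
  Position 10 ('c'): new char, reset run to 1
  Position 11 ('c'): continues run of 'c', length=2
Longest run: 'a' with length 3

3


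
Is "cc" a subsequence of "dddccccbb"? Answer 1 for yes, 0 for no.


Check if "cc" is a subsequence of "dddccccbb"
Greedy scan:
  Position 0 ('d'): no match needed
  Position 1 ('d'): no match needed
  Position 2 ('d'): no match needed
  Position 3 ('c'): matches sub[0] = 'c'
  Position 4 ('c'): matches sub[1] = 'c'
  Position 5 ('c'): no match needed
  Position 6 ('c'): no match needed
  Position 7 ('b'): no match needed
  Position 8 ('b'): no match needed
All 2 characters matched => is a subsequence

1


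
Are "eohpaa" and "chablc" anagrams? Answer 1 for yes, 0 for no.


Strings: "eohpaa", "chablc"
Sorted first:  aaehop
Sorted second: abcchl
Differ at position 1: 'a' vs 'b' => not anagrams

0


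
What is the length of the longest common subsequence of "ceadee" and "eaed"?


LCS of "ceadee" and "eaed"
DP table:
           e    a    e    d
      0    0    0    0    0
  c   0    0    0    0    0
  e   0    1    1    1    1
  a   0    1    2    2    2
  d   0    1    2    2    3
  e   0    1    2    3    3
  e   0    1    2    3    3
LCS length = dp[6][4] = 3

3


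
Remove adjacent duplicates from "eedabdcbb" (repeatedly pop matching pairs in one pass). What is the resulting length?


Input: eedabdcbb
Stack-based adjacent duplicate removal:
  Read 'e': push. Stack: e
  Read 'e': matches stack top 'e' => pop. Stack: (empty)
  Read 'd': push. Stack: d
  Read 'a': push. Stack: da
  Read 'b': push. Stack: dab
  Read 'd': push. Stack: dabd
  Read 'c': push. Stack: dabdc
  Read 'b': push. Stack: dabdcb
  Read 'b': matches stack top 'b' => pop. Stack: dabdc
Final stack: "dabdc" (length 5)

5


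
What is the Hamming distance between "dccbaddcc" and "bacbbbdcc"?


Comparing "dccbaddcc" and "bacbbbdcc" position by position:
  Position 0: 'd' vs 'b' => differ
  Position 1: 'c' vs 'a' => differ
  Position 2: 'c' vs 'c' => same
  Position 3: 'b' vs 'b' => same
  Position 4: 'a' vs 'b' => differ
  Position 5: 'd' vs 'b' => differ
  Position 6: 'd' vs 'd' => same
  Position 7: 'c' vs 'c' => same
  Position 8: 'c' vs 'c' => same
Total differences (Hamming distance): 4

4


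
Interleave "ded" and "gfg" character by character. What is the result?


Interleaving "ded" and "gfg":
  Position 0: 'd' from first, 'g' from second => "dg"
  Position 1: 'e' from first, 'f' from second => "ef"
  Position 2: 'd' from first, 'g' from second => "dg"
Result: dgefdg

dgefdg


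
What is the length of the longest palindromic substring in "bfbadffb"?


Input: "bfbadffb"
Checking substrings for palindromes:
  [0:3] "bfb" (len 3) => palindrome
  [5:7] "ff" (len 2) => palindrome
Longest palindromic substring: "bfb" with length 3

3


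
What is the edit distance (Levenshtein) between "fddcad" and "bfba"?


Computing edit distance: "fddcad" -> "bfba"
DP table:
           b    f    b    a
      0    1    2    3    4
  f   1    1    1    2    3
  d   2    2    2    2    3
  d   3    3    3    3    3
  c   4    4    4    4    4
  a   5    5    5    5    4
  d   6    6    6    6    5
Edit distance = dp[6][4] = 5

5


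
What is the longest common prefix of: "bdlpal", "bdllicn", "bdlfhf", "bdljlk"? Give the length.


Words: bdlpal, bdllicn, bdlfhf, bdljlk
  Position 0: all 'b' => match
  Position 1: all 'd' => match
  Position 2: all 'l' => match
  Position 3: ('p', 'l', 'f', 'j') => mismatch, stop
LCP = "bdl" (length 3)

3


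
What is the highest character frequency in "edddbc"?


Input: edddbc
Character counts:
  'b': 1
  'c': 1
  'd': 3
  'e': 1
Maximum frequency: 3

3


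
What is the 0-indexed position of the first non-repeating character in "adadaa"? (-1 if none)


Input: adadaa
Character frequencies:
  'a': 4
  'd': 2
Scanning left to right for freq == 1:
  Position 0 ('a'): freq=4, skip
  Position 1 ('d'): freq=2, skip
  Position 2 ('a'): freq=4, skip
  Position 3 ('d'): freq=2, skip
  Position 4 ('a'): freq=4, skip
  Position 5 ('a'): freq=4, skip
  No unique character found => answer = -1

-1


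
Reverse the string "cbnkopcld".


Input: cbnkopcld
Reading characters right to left:
  Position 8: 'd'
  Position 7: 'l'
  Position 6: 'c'
  Position 5: 'p'
  Position 4: 'o'
  Position 3: 'k'
  Position 2: 'n'
  Position 1: 'b'
  Position 0: 'c'
Reversed: dlcpoknbc

dlcpoknbc


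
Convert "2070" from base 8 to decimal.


Input: "2070" in base 8
Positional expansion:
  Digit '2' (value 2) x 8^3 = 1024
  Digit '0' (value 0) x 8^2 = 0
  Digit '7' (value 7) x 8^1 = 56
  Digit '0' (value 0) x 8^0 = 0
Sum = 1080

1080


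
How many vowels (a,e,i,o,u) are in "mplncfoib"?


Input: mplncfoib
Checking each character:
  'm' at position 0: consonant
  'p' at position 1: consonant
  'l' at position 2: consonant
  'n' at position 3: consonant
  'c' at position 4: consonant
  'f' at position 5: consonant
  'o' at position 6: vowel (running total: 1)
  'i' at position 7: vowel (running total: 2)
  'b' at position 8: consonant
Total vowels: 2

2


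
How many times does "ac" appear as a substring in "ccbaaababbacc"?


Searching for "ac" in "ccbaaababbacc"
Scanning each position:
  Position 0: "cc" => no
  Position 1: "cb" => no
  Position 2: "ba" => no
  Position 3: "aa" => no
  Position 4: "aa" => no
  Position 5: "ab" => no
  Position 6: "ba" => no
  Position 7: "ab" => no
  Position 8: "bb" => no
  Position 9: "ba" => no
  Position 10: "ac" => MATCH
  Position 11: "cc" => no
Total occurrences: 1

1


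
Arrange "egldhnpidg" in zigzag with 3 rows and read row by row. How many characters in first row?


Zigzag "egldhnpidg" into 3 rows:
Placing characters:
  'e' => row 0
  'g' => row 1
  'l' => row 2
  'd' => row 1
  'h' => row 0
  'n' => row 1
  'p' => row 2
  'i' => row 1
  'd' => row 0
  'g' => row 1
Rows:
  Row 0: "ehd"
  Row 1: "gdnig"
  Row 2: "lp"
First row length: 3

3


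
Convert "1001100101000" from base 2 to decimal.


Input: "1001100101000" in base 2
Positional expansion:
  Digit '1' (value 1) x 2^12 = 4096
  Digit '0' (value 0) x 2^11 = 0
  Digit '0' (value 0) x 2^10 = 0
  Digit '1' (value 1) x 2^9 = 512
  Digit '1' (value 1) x 2^8 = 256
  Digit '0' (value 0) x 2^7 = 0
  Digit '0' (value 0) x 2^6 = 0
  Digit '1' (value 1) x 2^5 = 32
  Digit '0' (value 0) x 2^4 = 0
  Digit '1' (value 1) x 2^3 = 8
  Digit '0' (value 0) x 2^2 = 0
  Digit '0' (value 0) x 2^1 = 0
  Digit '0' (value 0) x 2^0 = 0
Sum = 4904

4904


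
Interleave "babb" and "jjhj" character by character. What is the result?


Interleaving "babb" and "jjhj":
  Position 0: 'b' from first, 'j' from second => "bj"
  Position 1: 'a' from first, 'j' from second => "aj"
  Position 2: 'b' from first, 'h' from second => "bh"
  Position 3: 'b' from first, 'j' from second => "bj"
Result: bjajbhbj

bjajbhbj


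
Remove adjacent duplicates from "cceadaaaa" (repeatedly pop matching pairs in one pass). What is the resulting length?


Input: cceadaaaa
Stack-based adjacent duplicate removal:
  Read 'c': push. Stack: c
  Read 'c': matches stack top 'c' => pop. Stack: (empty)
  Read 'e': push. Stack: e
  Read 'a': push. Stack: ea
  Read 'd': push. Stack: ead
  Read 'a': push. Stack: eada
  Read 'a': matches stack top 'a' => pop. Stack: ead
  Read 'a': push. Stack: eada
  Read 'a': matches stack top 'a' => pop. Stack: ead
Final stack: "ead" (length 3)

3


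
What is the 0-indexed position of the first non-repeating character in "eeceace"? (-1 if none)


Input: eeceace
Character frequencies:
  'a': 1
  'c': 2
  'e': 4
Scanning left to right for freq == 1:
  Position 0 ('e'): freq=4, skip
  Position 1 ('e'): freq=4, skip
  Position 2 ('c'): freq=2, skip
  Position 3 ('e'): freq=4, skip
  Position 4 ('a'): unique! => answer = 4

4


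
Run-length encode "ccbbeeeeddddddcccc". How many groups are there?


Input: ccbbeeeeddddddcccc
Scanning for consecutive runs:
  Group 1: 'c' x 2 (positions 0-1)
  Group 2: 'b' x 2 (positions 2-3)
  Group 3: 'e' x 4 (positions 4-7)
  Group 4: 'd' x 6 (positions 8-13)
  Group 5: 'c' x 4 (positions 14-17)
Total groups: 5

5


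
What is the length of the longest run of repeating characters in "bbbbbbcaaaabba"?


Input: "bbbbbbcaaaabba"
Scanning for longest run:
  Position 1 ('b'): continues run of 'b', length=2
  Position 2 ('b'): continues run of 'b', length=3
  Position 3 ('b'): continues run of 'b', length=4
  Position 4 ('b'): continues run of 'b', length=5
  Position 5 ('b'): continues run of 'b', length=6
  Position 6 ('c'): new char, reset run to 1
  Position 7 ('a'): new char, reset run to 1
  Position 8 ('a'): continues run of 'a', length=2
  Position 9 ('a'): continues run of 'a', length=3
  Position 10 ('a'): continues run of 'a', length=4
  Position 11 ('b'): new char, reset run to 1
  Position 12 ('b'): continues run of 'b', length=2
  Position 13 ('a'): new char, reset run to 1
Longest run: 'b' with length 6

6


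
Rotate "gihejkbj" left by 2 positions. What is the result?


Input: "gihejkbj", rotate left by 2
First 2 characters: "gi"
Remaining characters: "hejkbj"
Concatenate remaining + first: "hejkbj" + "gi" = "hejkbjgi"

hejkbjgi


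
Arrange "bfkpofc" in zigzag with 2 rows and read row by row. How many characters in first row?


Zigzag "bfkpofc" into 2 rows:
Placing characters:
  'b' => row 0
  'f' => row 1
  'k' => row 0
  'p' => row 1
  'o' => row 0
  'f' => row 1
  'c' => row 0
Rows:
  Row 0: "bkoc"
  Row 1: "fpf"
First row length: 4

4


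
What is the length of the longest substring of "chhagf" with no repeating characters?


Input: "chhagf"
Sliding window (track last position of each char):
  Position 0 ('c'): window [0,0] length 1 -- new best
  Position 1 ('h'): window [0,1] length 2 -- new best
  Position 2 ('h'): repeat (last at 1), move window start to 2
  Position 2 ('h'): window [2,2] length 1
  Position 3 ('a'): window [2,3] length 2
  Position 4 ('g'): window [2,4] length 3 -- new best
  Position 5 ('f'): window [2,5] length 4 -- new best
Longest substring with no repeats: "hagf" with length 4

4


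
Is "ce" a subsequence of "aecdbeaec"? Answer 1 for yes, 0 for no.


Check if "ce" is a subsequence of "aecdbeaec"
Greedy scan:
  Position 0 ('a'): no match needed
  Position 1 ('e'): no match needed
  Position 2 ('c'): matches sub[0] = 'c'
  Position 3 ('d'): no match needed
  Position 4 ('b'): no match needed
  Position 5 ('e'): matches sub[1] = 'e'
  Position 6 ('a'): no match needed
  Position 7 ('e'): no match needed
  Position 8 ('c'): no match needed
All 2 characters matched => is a subsequence

1


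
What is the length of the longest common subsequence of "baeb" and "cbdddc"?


LCS of "baeb" and "cbdddc"
DP table:
           c    b    d    d    d    c
      0    0    0    0    0    0    0
  b   0    0    1    1    1    1    1
  a   0    0    1    1    1    1    1
  e   0    0    1    1    1    1    1
  b   0    0    1    1    1    1    1
LCS length = dp[4][6] = 1

1


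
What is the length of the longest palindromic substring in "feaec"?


Input: "feaec"
Checking substrings for palindromes:
  [1:4] "eae" (len 3) => palindrome
Longest palindromic substring: "eae" with length 3

3


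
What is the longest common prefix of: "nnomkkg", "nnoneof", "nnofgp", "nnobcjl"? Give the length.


Words: nnomkkg, nnoneof, nnofgp, nnobcjl
  Position 0: all 'n' => match
  Position 1: all 'n' => match
  Position 2: all 'o' => match
  Position 3: ('m', 'n', 'f', 'b') => mismatch, stop
LCP = "nno" (length 3)

3


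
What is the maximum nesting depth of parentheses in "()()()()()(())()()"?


Input: "()()()()()(())()()"
Tracking depth:
  Position 0 '(': depth becomes 1
  Position 1 ')': depth becomes 0
  Position 2 '(': depth becomes 1
  Position 3 ')': depth becomes 0
  Position 4 '(': depth becomes 1
  Position 5 ')': depth becomes 0
  Position 6 '(': depth becomes 1
  Position 7 ')': depth becomes 0
  Position 8 '(': depth becomes 1
  Position 9 ')': depth becomes 0
  Position 10 '(': depth becomes 1
  Position 11 '(': depth becomes 2
  Position 12 ')': depth becomes 1
  Position 13 ')': depth becomes 0
  Position 14 '(': depth becomes 1
  Position 15 ')': depth becomes 0
  Position 16 '(': depth becomes 1
  Position 17 ')': depth becomes 0
Maximum depth reached: 2

2


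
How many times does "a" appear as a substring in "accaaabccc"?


Searching for "a" in "accaaabccc"
Scanning each position:
  Position 0: "a" => MATCH
  Position 1: "c" => no
  Position 2: "c" => no
  Position 3: "a" => MATCH
  Position 4: "a" => MATCH
  Position 5: "a" => MATCH
  Position 6: "b" => no
  Position 7: "c" => no
  Position 8: "c" => no
  Position 9: "c" => no
Total occurrences: 4

4


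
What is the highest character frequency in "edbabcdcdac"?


Input: edbabcdcdac
Character counts:
  'a': 2
  'b': 2
  'c': 3
  'd': 3
  'e': 1
Maximum frequency: 3

3


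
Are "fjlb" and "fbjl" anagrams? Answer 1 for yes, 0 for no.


Strings: "fjlb", "fbjl"
Sorted first:  bfjl
Sorted second: bfjl
Sorted forms match => anagrams

1


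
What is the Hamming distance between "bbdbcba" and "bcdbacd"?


Comparing "bbdbcba" and "bcdbacd" position by position:
  Position 0: 'b' vs 'b' => same
  Position 1: 'b' vs 'c' => differ
  Position 2: 'd' vs 'd' => same
  Position 3: 'b' vs 'b' => same
  Position 4: 'c' vs 'a' => differ
  Position 5: 'b' vs 'c' => differ
  Position 6: 'a' vs 'd' => differ
Total differences (Hamming distance): 4

4


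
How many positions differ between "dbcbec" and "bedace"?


Comparing "dbcbec" and "bedace" position by position:
  Position 0: 'd' vs 'b' => DIFFER
  Position 1: 'b' vs 'e' => DIFFER
  Position 2: 'c' vs 'd' => DIFFER
  Position 3: 'b' vs 'a' => DIFFER
  Position 4: 'e' vs 'c' => DIFFER
  Position 5: 'c' vs 'e' => DIFFER
Positions that differ: 6

6


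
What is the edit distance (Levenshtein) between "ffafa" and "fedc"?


Computing edit distance: "ffafa" -> "fedc"
DP table:
           f    e    d    c
      0    1    2    3    4
  f   1    0    1    2    3
  f   2    1    1    2    3
  a   3    2    2    2    3
  f   4    3    3    3    3
  a   5    4    4    4    4
Edit distance = dp[5][4] = 4

4


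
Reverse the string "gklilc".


Input: gklilc
Reading characters right to left:
  Position 5: 'c'
  Position 4: 'l'
  Position 3: 'i'
  Position 2: 'l'
  Position 1: 'k'
  Position 0: 'g'
Reversed: clilkg

clilkg


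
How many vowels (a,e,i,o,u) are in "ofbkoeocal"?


Input: ofbkoeocal
Checking each character:
  'o' at position 0: vowel (running total: 1)
  'f' at position 1: consonant
  'b' at position 2: consonant
  'k' at position 3: consonant
  'o' at position 4: vowel (running total: 2)
  'e' at position 5: vowel (running total: 3)
  'o' at position 6: vowel (running total: 4)
  'c' at position 7: consonant
  'a' at position 8: vowel (running total: 5)
  'l' at position 9: consonant
Total vowels: 5

5


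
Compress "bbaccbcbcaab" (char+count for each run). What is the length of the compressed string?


Input: bbaccbcbcaab
Runs:
  'b' x 2 => "b2"
  'a' x 1 => "a1"
  'c' x 2 => "c2"
  'b' x 1 => "b1"
  'c' x 1 => "c1"
  'b' x 1 => "b1"
  'c' x 1 => "c1"
  'a' x 2 => "a2"
  'b' x 1 => "b1"
Compressed: "b2a1c2b1c1b1c1a2b1"
Compressed length: 18

18


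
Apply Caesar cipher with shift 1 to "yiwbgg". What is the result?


Caesar cipher: shift "yiwbgg" by 1
  'y' (pos 24) + 1 = pos 25 = 'z'
  'i' (pos 8) + 1 = pos 9 = 'j'
  'w' (pos 22) + 1 = pos 23 = 'x'
  'b' (pos 1) + 1 = pos 2 = 'c'
  'g' (pos 6) + 1 = pos 7 = 'h'
  'g' (pos 6) + 1 = pos 7 = 'h'
Result: zjxchh

zjxchh


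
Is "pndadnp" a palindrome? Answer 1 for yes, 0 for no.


Input: pndadnp
Reversed: pndadnp
  Compare pos 0 ('p') with pos 6 ('p'): match
  Compare pos 1 ('n') with pos 5 ('n'): match
  Compare pos 2 ('d') with pos 4 ('d'): match
Result: palindrome

1


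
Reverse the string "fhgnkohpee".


Input: fhgnkohpee
Reading characters right to left:
  Position 9: 'e'
  Position 8: 'e'
  Position 7: 'p'
  Position 6: 'h'
  Position 5: 'o'
  Position 4: 'k'
  Position 3: 'n'
  Position 2: 'g'
  Position 1: 'h'
  Position 0: 'f'
Reversed: eephoknghf

eephoknghf


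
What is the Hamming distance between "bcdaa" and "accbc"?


Comparing "bcdaa" and "accbc" position by position:
  Position 0: 'b' vs 'a' => differ
  Position 1: 'c' vs 'c' => same
  Position 2: 'd' vs 'c' => differ
  Position 3: 'a' vs 'b' => differ
  Position 4: 'a' vs 'c' => differ
Total differences (Hamming distance): 4

4


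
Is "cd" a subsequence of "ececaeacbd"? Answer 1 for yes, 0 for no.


Check if "cd" is a subsequence of "ececaeacbd"
Greedy scan:
  Position 0 ('e'): no match needed
  Position 1 ('c'): matches sub[0] = 'c'
  Position 2 ('e'): no match needed
  Position 3 ('c'): no match needed
  Position 4 ('a'): no match needed
  Position 5 ('e'): no match needed
  Position 6 ('a'): no match needed
  Position 7 ('c'): no match needed
  Position 8 ('b'): no match needed
  Position 9 ('d'): matches sub[1] = 'd'
All 2 characters matched => is a subsequence

1


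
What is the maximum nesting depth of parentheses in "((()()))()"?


Input: "((()()))()"
Tracking depth:
  Position 0 '(': depth becomes 1
  Position 1 '(': depth becomes 2
  Position 2 '(': depth becomes 3
  Position 3 ')': depth becomes 2
  Position 4 '(': depth becomes 3
  Position 5 ')': depth becomes 2
  Position 6 ')': depth becomes 1
  Position 7 ')': depth becomes 0
  Position 8 '(': depth becomes 1
  Position 9 ')': depth becomes 0
Maximum depth reached: 3

3


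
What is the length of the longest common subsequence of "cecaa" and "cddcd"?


LCS of "cecaa" and "cddcd"
DP table:
           c    d    d    c    d
      0    0    0    0    0    0
  c   0    1    1    1    1    1
  e   0    1    1    1    1    1
  c   0    1    1    1    2    2
  a   0    1    1    1    2    2
  a   0    1    1    1    2    2
LCS length = dp[5][5] = 2

2


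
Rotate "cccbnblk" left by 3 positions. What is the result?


Input: "cccbnblk", rotate left by 3
First 3 characters: "ccc"
Remaining characters: "bnblk"
Concatenate remaining + first: "bnblk" + "ccc" = "bnblkccc"

bnblkccc


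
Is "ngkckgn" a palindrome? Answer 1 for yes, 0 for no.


Input: ngkckgn
Reversed: ngkckgn
  Compare pos 0 ('n') with pos 6 ('n'): match
  Compare pos 1 ('g') with pos 5 ('g'): match
  Compare pos 2 ('k') with pos 4 ('k'): match
Result: palindrome

1


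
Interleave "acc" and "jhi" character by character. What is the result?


Interleaving "acc" and "jhi":
  Position 0: 'a' from first, 'j' from second => "aj"
  Position 1: 'c' from first, 'h' from second => "ch"
  Position 2: 'c' from first, 'i' from second => "ci"
Result: ajchci

ajchci


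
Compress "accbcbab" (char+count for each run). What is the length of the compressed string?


Input: accbcbab
Runs:
  'a' x 1 => "a1"
  'c' x 2 => "c2"
  'b' x 1 => "b1"
  'c' x 1 => "c1"
  'b' x 1 => "b1"
  'a' x 1 => "a1"
  'b' x 1 => "b1"
Compressed: "a1c2b1c1b1a1b1"
Compressed length: 14

14


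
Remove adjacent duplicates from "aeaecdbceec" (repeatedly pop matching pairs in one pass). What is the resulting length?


Input: aeaecdbceec
Stack-based adjacent duplicate removal:
  Read 'a': push. Stack: a
  Read 'e': push. Stack: ae
  Read 'a': push. Stack: aea
  Read 'e': push. Stack: aeae
  Read 'c': push. Stack: aeaec
  Read 'd': push. Stack: aeaecd
  Read 'b': push. Stack: aeaecdb
  Read 'c': push. Stack: aeaecdbc
  Read 'e': push. Stack: aeaecdbce
  Read 'e': matches stack top 'e' => pop. Stack: aeaecdbc
  Read 'c': matches stack top 'c' => pop. Stack: aeaecdb
Final stack: "aeaecdb" (length 7)

7


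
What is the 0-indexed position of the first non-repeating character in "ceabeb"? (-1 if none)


Input: ceabeb
Character frequencies:
  'a': 1
  'b': 2
  'c': 1
  'e': 2
Scanning left to right for freq == 1:
  Position 0 ('c'): unique! => answer = 0

0


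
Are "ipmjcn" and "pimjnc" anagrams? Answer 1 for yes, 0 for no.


Strings: "ipmjcn", "pimjnc"
Sorted first:  cijmnp
Sorted second: cijmnp
Sorted forms match => anagrams

1


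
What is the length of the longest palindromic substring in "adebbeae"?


Input: "adebbeae"
Checking substrings for palindromes:
  [2:6] "ebbe" (len 4) => palindrome
  [5:8] "eae" (len 3) => palindrome
  [3:5] "bb" (len 2) => palindrome
Longest palindromic substring: "ebbe" with length 4

4


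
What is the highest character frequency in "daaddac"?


Input: daaddac
Character counts:
  'a': 3
  'c': 1
  'd': 3
Maximum frequency: 3

3


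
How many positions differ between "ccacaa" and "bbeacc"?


Comparing "ccacaa" and "bbeacc" position by position:
  Position 0: 'c' vs 'b' => DIFFER
  Position 1: 'c' vs 'b' => DIFFER
  Position 2: 'a' vs 'e' => DIFFER
  Position 3: 'c' vs 'a' => DIFFER
  Position 4: 'a' vs 'c' => DIFFER
  Position 5: 'a' vs 'c' => DIFFER
Positions that differ: 6

6


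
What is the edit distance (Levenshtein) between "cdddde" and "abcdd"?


Computing edit distance: "cdddde" -> "abcdd"
DP table:
           a    b    c    d    d
      0    1    2    3    4    5
  c   1    1    2    2    3    4
  d   2    2    2    3    2    3
  d   3    3    3    3    3    2
  d   4    4    4    4    3    3
  d   5    5    5    5    4    3
  e   6    6    6    6    5    4
Edit distance = dp[6][5] = 4

4


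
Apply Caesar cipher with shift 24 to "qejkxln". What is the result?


Caesar cipher: shift "qejkxln" by 24
  'q' (pos 16) + 24 = pos 14 = 'o'
  'e' (pos 4) + 24 = pos 2 = 'c'
  'j' (pos 9) + 24 = pos 7 = 'h'
  'k' (pos 10) + 24 = pos 8 = 'i'
  'x' (pos 23) + 24 = pos 21 = 'v'
  'l' (pos 11) + 24 = pos 9 = 'j'
  'n' (pos 13) + 24 = pos 11 = 'l'
Result: ochivjl

ochivjl


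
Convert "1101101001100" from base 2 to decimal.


Input: "1101101001100" in base 2
Positional expansion:
  Digit '1' (value 1) x 2^12 = 4096
  Digit '1' (value 1) x 2^11 = 2048
  Digit '0' (value 0) x 2^10 = 0
  Digit '1' (value 1) x 2^9 = 512
  Digit '1' (value 1) x 2^8 = 256
  Digit '0' (value 0) x 2^7 = 0
  Digit '1' (value 1) x 2^6 = 64
  Digit '0' (value 0) x 2^5 = 0
  Digit '0' (value 0) x 2^4 = 0
  Digit '1' (value 1) x 2^3 = 8
  Digit '1' (value 1) x 2^2 = 4
  Digit '0' (value 0) x 2^1 = 0
  Digit '0' (value 0) x 2^0 = 0
Sum = 6988

6988


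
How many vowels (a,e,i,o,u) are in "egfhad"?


Input: egfhad
Checking each character:
  'e' at position 0: vowel (running total: 1)
  'g' at position 1: consonant
  'f' at position 2: consonant
  'h' at position 3: consonant
  'a' at position 4: vowel (running total: 2)
  'd' at position 5: consonant
Total vowels: 2

2


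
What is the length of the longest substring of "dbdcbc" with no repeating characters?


Input: "dbdcbc"
Sliding window (track last position of each char):
  Position 0 ('d'): window [0,0] length 1 -- new best
  Position 1 ('b'): window [0,1] length 2 -- new best
  Position 2 ('d'): repeat (last at 0), move window start to 1
  Position 2 ('d'): window [1,2] length 2
  Position 3 ('c'): window [1,3] length 3 -- new best
  Position 4 ('b'): repeat (last at 1), move window start to 2
  Position 4 ('b'): window [2,4] length 3
  Position 5 ('c'): repeat (last at 3), move window start to 4
  Position 5 ('c'): window [4,5] length 2
Longest substring with no repeats: "bdc" with length 3

3


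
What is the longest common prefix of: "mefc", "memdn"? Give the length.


Words: mefc, memdn
  Position 0: all 'm' => match
  Position 1: all 'e' => match
  Position 2: ('f', 'm') => mismatch, stop
LCP = "me" (length 2)

2


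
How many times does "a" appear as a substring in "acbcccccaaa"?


Searching for "a" in "acbcccccaaa"
Scanning each position:
  Position 0: "a" => MATCH
  Position 1: "c" => no
  Position 2: "b" => no
  Position 3: "c" => no
  Position 4: "c" => no
  Position 5: "c" => no
  Position 6: "c" => no
  Position 7: "c" => no
  Position 8: "a" => MATCH
  Position 9: "a" => MATCH
  Position 10: "a" => MATCH
Total occurrences: 4

4


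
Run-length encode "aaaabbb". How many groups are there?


Input: aaaabbb
Scanning for consecutive runs:
  Group 1: 'a' x 4 (positions 0-3)
  Group 2: 'b' x 3 (positions 4-6)
Total groups: 2

2


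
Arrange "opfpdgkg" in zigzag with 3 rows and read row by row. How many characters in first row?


Zigzag "opfpdgkg" into 3 rows:
Placing characters:
  'o' => row 0
  'p' => row 1
  'f' => row 2
  'p' => row 1
  'd' => row 0
  'g' => row 1
  'k' => row 2
  'g' => row 1
Rows:
  Row 0: "od"
  Row 1: "ppgg"
  Row 2: "fk"
First row length: 2

2


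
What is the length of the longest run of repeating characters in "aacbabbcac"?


Input: "aacbabbcac"
Scanning for longest run:
  Position 1 ('a'): continues run of 'a', length=2
  Position 2 ('c'): new char, reset run to 1
  Position 3 ('b'): new char, reset run to 1
  Position 4 ('a'): new char, reset run to 1
  Position 5 ('b'): new char, reset run to 1
  Position 6 ('b'): continues run of 'b', length=2
  Position 7 ('c'): new char, reset run to 1
  Position 8 ('a'): new char, reset run to 1
  Position 9 ('c'): new char, reset run to 1
Longest run: 'a' with length 2

2


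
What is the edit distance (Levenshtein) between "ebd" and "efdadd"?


Computing edit distance: "ebd" -> "efdadd"
DP table:
           e    f    d    a    d    d
      0    1    2    3    4    5    6
  e   1    0    1    2    3    4    5
  b   2    1    1    2    3    4    5
  d   3    2    2    1    2    3    4
Edit distance = dp[3][6] = 4

4


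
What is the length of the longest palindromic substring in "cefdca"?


Input: "cefdca"
Checking substrings for palindromes:
  No multi-char palindromic substrings found
Longest palindromic substring: "c" with length 1

1


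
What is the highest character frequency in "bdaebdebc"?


Input: bdaebdebc
Character counts:
  'a': 1
  'b': 3
  'c': 1
  'd': 2
  'e': 2
Maximum frequency: 3

3


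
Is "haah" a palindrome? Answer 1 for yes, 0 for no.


Input: haah
Reversed: haah
  Compare pos 0 ('h') with pos 3 ('h'): match
  Compare pos 1 ('a') with pos 2 ('a'): match
Result: palindrome

1


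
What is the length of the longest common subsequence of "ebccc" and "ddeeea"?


LCS of "ebccc" and "ddeeea"
DP table:
           d    d    e    e    e    a
      0    0    0    0    0    0    0
  e   0    0    0    1    1    1    1
  b   0    0    0    1    1    1    1
  c   0    0    0    1    1    1    1
  c   0    0    0    1    1    1    1
  c   0    0    0    1    1    1    1
LCS length = dp[5][6] = 1

1


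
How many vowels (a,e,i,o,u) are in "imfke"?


Input: imfke
Checking each character:
  'i' at position 0: vowel (running total: 1)
  'm' at position 1: consonant
  'f' at position 2: consonant
  'k' at position 3: consonant
  'e' at position 4: vowel (running total: 2)
Total vowels: 2

2


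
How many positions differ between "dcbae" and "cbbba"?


Comparing "dcbae" and "cbbba" position by position:
  Position 0: 'd' vs 'c' => DIFFER
  Position 1: 'c' vs 'b' => DIFFER
  Position 2: 'b' vs 'b' => same
  Position 3: 'a' vs 'b' => DIFFER
  Position 4: 'e' vs 'a' => DIFFER
Positions that differ: 4

4


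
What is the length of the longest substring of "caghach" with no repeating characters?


Input: "caghach"
Sliding window (track last position of each char):
  Position 0 ('c'): window [0,0] length 1 -- new best
  Position 1 ('a'): window [0,1] length 2 -- new best
  Position 2 ('g'): window [0,2] length 3 -- new best
  Position 3 ('h'): window [0,3] length 4 -- new best
  Position 4 ('a'): repeat (last at 1), move window start to 2
  Position 4 ('a'): window [2,4] length 3
  Position 5 ('c'): window [2,5] length 4
  Position 6 ('h'): repeat (last at 3), move window start to 4
  Position 6 ('h'): window [4,6] length 3
Longest substring with no repeats: "cagh" with length 4

4


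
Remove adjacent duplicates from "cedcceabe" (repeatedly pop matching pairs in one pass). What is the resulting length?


Input: cedcceabe
Stack-based adjacent duplicate removal:
  Read 'c': push. Stack: c
  Read 'e': push. Stack: ce
  Read 'd': push. Stack: ced
  Read 'c': push. Stack: cedc
  Read 'c': matches stack top 'c' => pop. Stack: ced
  Read 'e': push. Stack: cede
  Read 'a': push. Stack: cedea
  Read 'b': push. Stack: cedeab
  Read 'e': push. Stack: cedeabe
Final stack: "cedeabe" (length 7)

7


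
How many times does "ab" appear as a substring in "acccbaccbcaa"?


Searching for "ab" in "acccbaccbcaa"
Scanning each position:
  Position 0: "ac" => no
  Position 1: "cc" => no
  Position 2: "cc" => no
  Position 3: "cb" => no
  Position 4: "ba" => no
  Position 5: "ac" => no
  Position 6: "cc" => no
  Position 7: "cb" => no
  Position 8: "bc" => no
  Position 9: "ca" => no
  Position 10: "aa" => no
Total occurrences: 0

0


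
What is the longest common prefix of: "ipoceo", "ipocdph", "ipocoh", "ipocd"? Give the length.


Words: ipoceo, ipocdph, ipocoh, ipocd
  Position 0: all 'i' => match
  Position 1: all 'p' => match
  Position 2: all 'o' => match
  Position 3: all 'c' => match
  Position 4: ('e', 'd', 'o', 'd') => mismatch, stop
LCP = "ipoc" (length 4)

4


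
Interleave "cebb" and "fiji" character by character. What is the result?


Interleaving "cebb" and "fiji":
  Position 0: 'c' from first, 'f' from second => "cf"
  Position 1: 'e' from first, 'i' from second => "ei"
  Position 2: 'b' from first, 'j' from second => "bj"
  Position 3: 'b' from first, 'i' from second => "bi"
Result: cfeibjbi

cfeibjbi


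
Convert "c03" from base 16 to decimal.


Input: "c03" in base 16
Positional expansion:
  Digit 'c' (value 12) x 16^2 = 3072
  Digit '0' (value 0) x 16^1 = 0
  Digit '3' (value 3) x 16^0 = 3
Sum = 3075

3075


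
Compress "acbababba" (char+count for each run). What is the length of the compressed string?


Input: acbababba
Runs:
  'a' x 1 => "a1"
  'c' x 1 => "c1"
  'b' x 1 => "b1"
  'a' x 1 => "a1"
  'b' x 1 => "b1"
  'a' x 1 => "a1"
  'b' x 2 => "b2"
  'a' x 1 => "a1"
Compressed: "a1c1b1a1b1a1b2a1"
Compressed length: 16

16


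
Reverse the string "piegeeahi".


Input: piegeeahi
Reading characters right to left:
  Position 8: 'i'
  Position 7: 'h'
  Position 6: 'a'
  Position 5: 'e'
  Position 4: 'e'
  Position 3: 'g'
  Position 2: 'e'
  Position 1: 'i'
  Position 0: 'p'
Reversed: ihaeegeip

ihaeegeip


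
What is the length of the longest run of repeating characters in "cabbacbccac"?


Input: "cabbacbccac"
Scanning for longest run:
  Position 1 ('a'): new char, reset run to 1
  Position 2 ('b'): new char, reset run to 1
  Position 3 ('b'): continues run of 'b', length=2
  Position 4 ('a'): new char, reset run to 1
  Position 5 ('c'): new char, reset run to 1
  Position 6 ('b'): new char, reset run to 1
  Position 7 ('c'): new char, reset run to 1
  Position 8 ('c'): continues run of 'c', length=2
  Position 9 ('a'): new char, reset run to 1
  Position 10 ('c'): new char, reset run to 1
Longest run: 'b' with length 2

2


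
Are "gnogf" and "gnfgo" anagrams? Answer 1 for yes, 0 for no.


Strings: "gnogf", "gnfgo"
Sorted first:  fggno
Sorted second: fggno
Sorted forms match => anagrams

1


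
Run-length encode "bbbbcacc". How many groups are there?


Input: bbbbcacc
Scanning for consecutive runs:
  Group 1: 'b' x 4 (positions 0-3)
  Group 2: 'c' x 1 (positions 4-4)
  Group 3: 'a' x 1 (positions 5-5)
  Group 4: 'c' x 2 (positions 6-7)
Total groups: 4

4


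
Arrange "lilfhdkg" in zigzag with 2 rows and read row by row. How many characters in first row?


Zigzag "lilfhdkg" into 2 rows:
Placing characters:
  'l' => row 0
  'i' => row 1
  'l' => row 0
  'f' => row 1
  'h' => row 0
  'd' => row 1
  'k' => row 0
  'g' => row 1
Rows:
  Row 0: "llhk"
  Row 1: "ifdg"
First row length: 4

4


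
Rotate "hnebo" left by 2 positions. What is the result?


Input: "hnebo", rotate left by 2
First 2 characters: "hn"
Remaining characters: "ebo"
Concatenate remaining + first: "ebo" + "hn" = "ebohn"

ebohn


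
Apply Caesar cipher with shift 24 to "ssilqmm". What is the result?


Caesar cipher: shift "ssilqmm" by 24
  's' (pos 18) + 24 = pos 16 = 'q'
  's' (pos 18) + 24 = pos 16 = 'q'
  'i' (pos 8) + 24 = pos 6 = 'g'
  'l' (pos 11) + 24 = pos 9 = 'j'
  'q' (pos 16) + 24 = pos 14 = 'o'
  'm' (pos 12) + 24 = pos 10 = 'k'
  'm' (pos 12) + 24 = pos 10 = 'k'
Result: qqgjokk

qqgjokk
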